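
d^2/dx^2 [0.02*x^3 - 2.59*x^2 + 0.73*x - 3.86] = 0.12*x - 5.18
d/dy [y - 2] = 1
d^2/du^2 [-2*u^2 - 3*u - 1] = -4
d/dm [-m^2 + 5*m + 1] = 5 - 2*m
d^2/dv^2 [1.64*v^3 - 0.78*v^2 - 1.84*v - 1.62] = 9.84*v - 1.56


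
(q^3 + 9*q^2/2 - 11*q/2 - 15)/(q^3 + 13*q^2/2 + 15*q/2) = (q - 2)/q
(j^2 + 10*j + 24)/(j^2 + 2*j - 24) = (j + 4)/(j - 4)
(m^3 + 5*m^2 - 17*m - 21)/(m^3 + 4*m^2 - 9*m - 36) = (m^2 + 8*m + 7)/(m^2 + 7*m + 12)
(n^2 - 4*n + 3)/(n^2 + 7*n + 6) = (n^2 - 4*n + 3)/(n^2 + 7*n + 6)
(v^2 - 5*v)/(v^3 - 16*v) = (v - 5)/(v^2 - 16)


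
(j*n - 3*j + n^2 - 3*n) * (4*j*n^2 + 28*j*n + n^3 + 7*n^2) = 4*j^2*n^3 + 16*j^2*n^2 - 84*j^2*n + 5*j*n^4 + 20*j*n^3 - 105*j*n^2 + n^5 + 4*n^4 - 21*n^3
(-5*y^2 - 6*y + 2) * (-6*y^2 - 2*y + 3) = 30*y^4 + 46*y^3 - 15*y^2 - 22*y + 6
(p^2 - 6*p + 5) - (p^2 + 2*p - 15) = 20 - 8*p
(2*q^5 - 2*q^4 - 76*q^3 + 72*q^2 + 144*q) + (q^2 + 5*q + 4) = 2*q^5 - 2*q^4 - 76*q^3 + 73*q^2 + 149*q + 4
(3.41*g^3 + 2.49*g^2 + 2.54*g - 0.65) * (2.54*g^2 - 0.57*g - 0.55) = 8.6614*g^5 + 4.3809*g^4 + 3.1568*g^3 - 4.4683*g^2 - 1.0265*g + 0.3575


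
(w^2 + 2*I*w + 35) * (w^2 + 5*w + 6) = w^4 + 5*w^3 + 2*I*w^3 + 41*w^2 + 10*I*w^2 + 175*w + 12*I*w + 210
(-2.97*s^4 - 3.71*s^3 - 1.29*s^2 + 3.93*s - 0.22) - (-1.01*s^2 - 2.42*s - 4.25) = -2.97*s^4 - 3.71*s^3 - 0.28*s^2 + 6.35*s + 4.03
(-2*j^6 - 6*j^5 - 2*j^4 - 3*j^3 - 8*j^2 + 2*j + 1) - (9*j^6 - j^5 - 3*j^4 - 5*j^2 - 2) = -11*j^6 - 5*j^5 + j^4 - 3*j^3 - 3*j^2 + 2*j + 3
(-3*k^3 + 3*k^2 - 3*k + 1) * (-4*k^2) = 12*k^5 - 12*k^4 + 12*k^3 - 4*k^2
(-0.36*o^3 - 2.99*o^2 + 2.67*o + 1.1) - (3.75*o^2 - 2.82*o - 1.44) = -0.36*o^3 - 6.74*o^2 + 5.49*o + 2.54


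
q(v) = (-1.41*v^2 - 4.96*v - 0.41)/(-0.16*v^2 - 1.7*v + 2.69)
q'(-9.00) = 7.32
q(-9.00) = -13.91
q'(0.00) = -1.94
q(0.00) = -0.15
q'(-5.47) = 1.47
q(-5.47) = -2.15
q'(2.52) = -3.42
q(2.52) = 8.38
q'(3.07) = -1.39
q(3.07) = 7.17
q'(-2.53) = 0.44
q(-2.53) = 0.52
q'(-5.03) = 1.26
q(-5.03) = -1.55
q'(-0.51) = -0.78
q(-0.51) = 0.50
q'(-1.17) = -0.14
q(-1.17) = 0.78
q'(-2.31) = 0.37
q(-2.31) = 0.61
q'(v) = (-2.82*v - 4.96)/(-0.16*v^2 - 1.7*v + 2.69) + (0.32*v + 1.7)*(-1.41*v^2 - 4.96*v - 0.41)/(-0.16*v^2 - 1.7*v + 2.69)^2 = (1.6034*v^2 - 7.717*v - 14.0394)/(0.0256*v^4 + 0.544*v^3 + 2.0292*v^2 - 9.146*v + 7.2361)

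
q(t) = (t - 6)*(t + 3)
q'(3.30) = 3.60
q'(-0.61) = -4.22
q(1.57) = -20.25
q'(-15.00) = -33.00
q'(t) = 2*t - 3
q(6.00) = 0.00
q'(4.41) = 5.82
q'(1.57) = 0.14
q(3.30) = -17.01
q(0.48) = -19.21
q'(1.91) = 0.82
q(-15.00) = 252.00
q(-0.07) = -17.79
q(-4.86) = 20.20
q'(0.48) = -2.04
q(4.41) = -11.78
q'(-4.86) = -12.72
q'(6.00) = 9.00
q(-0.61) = -15.80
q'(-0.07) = -3.14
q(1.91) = -20.08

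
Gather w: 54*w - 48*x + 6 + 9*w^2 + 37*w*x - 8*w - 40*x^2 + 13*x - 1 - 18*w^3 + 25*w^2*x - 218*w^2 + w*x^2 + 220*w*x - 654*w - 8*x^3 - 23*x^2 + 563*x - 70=-18*w^3 + w^2*(25*x - 209) + w*(x^2 + 257*x - 608) - 8*x^3 - 63*x^2 + 528*x - 65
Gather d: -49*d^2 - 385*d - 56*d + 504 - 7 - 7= -49*d^2 - 441*d + 490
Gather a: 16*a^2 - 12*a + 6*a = 16*a^2 - 6*a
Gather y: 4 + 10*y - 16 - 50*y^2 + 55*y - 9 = -50*y^2 + 65*y - 21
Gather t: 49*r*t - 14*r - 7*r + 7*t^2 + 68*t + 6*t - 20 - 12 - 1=-21*r + 7*t^2 + t*(49*r + 74) - 33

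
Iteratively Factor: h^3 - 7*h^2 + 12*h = (h)*(h^2 - 7*h + 12) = h*(h - 3)*(h - 4)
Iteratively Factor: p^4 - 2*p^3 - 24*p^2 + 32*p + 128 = (p - 4)*(p^3 + 2*p^2 - 16*p - 32) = (p - 4)*(p + 2)*(p^2 - 16) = (p - 4)*(p + 2)*(p + 4)*(p - 4)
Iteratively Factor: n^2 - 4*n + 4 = (n - 2)*(n - 2)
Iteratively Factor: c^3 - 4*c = (c - 2)*(c^2 + 2*c) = c*(c - 2)*(c + 2)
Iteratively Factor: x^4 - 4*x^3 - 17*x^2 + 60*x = (x - 3)*(x^3 - x^2 - 20*x) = (x - 5)*(x - 3)*(x^2 + 4*x) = x*(x - 5)*(x - 3)*(x + 4)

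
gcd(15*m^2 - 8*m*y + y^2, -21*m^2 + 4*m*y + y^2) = -3*m + y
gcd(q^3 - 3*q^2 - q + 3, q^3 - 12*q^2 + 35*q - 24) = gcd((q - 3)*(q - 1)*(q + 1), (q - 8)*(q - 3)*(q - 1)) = q^2 - 4*q + 3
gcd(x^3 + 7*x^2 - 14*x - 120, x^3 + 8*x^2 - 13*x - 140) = x^2 + x - 20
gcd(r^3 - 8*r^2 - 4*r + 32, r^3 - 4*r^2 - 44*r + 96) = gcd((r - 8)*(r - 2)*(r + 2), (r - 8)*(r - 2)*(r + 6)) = r^2 - 10*r + 16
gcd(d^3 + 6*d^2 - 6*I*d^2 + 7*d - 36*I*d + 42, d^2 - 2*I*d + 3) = d + I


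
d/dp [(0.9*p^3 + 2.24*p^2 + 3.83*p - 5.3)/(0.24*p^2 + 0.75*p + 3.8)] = (0.216*p^4 + 1.35*p^3 + 11.0208*p^2 + 19.568*p + 18.529)/(0.0576*p^4 + 0.36*p^3 + 2.3865*p^2 + 5.7*p + 14.44)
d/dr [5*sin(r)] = 5*cos(r)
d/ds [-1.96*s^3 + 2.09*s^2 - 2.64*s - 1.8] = -5.88*s^2 + 4.18*s - 2.64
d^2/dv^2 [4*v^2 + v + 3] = 8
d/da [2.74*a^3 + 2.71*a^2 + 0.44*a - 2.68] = 8.22*a^2 + 5.42*a + 0.44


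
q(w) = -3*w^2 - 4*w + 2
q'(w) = -6*w - 4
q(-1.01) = 2.98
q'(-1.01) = 2.06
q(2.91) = -35.04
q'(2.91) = -21.46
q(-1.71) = 0.07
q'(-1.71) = 6.26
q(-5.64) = -70.87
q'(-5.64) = 29.84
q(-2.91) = -11.76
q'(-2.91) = 13.46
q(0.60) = -1.48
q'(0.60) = -7.60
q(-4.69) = -45.23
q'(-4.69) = 24.14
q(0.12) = 1.48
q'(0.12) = -4.72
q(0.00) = 2.00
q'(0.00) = -4.00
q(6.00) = -130.00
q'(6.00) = -40.00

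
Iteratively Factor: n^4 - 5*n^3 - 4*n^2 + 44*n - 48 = (n - 2)*(n^3 - 3*n^2 - 10*n + 24) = (n - 4)*(n - 2)*(n^2 + n - 6) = (n - 4)*(n - 2)^2*(n + 3)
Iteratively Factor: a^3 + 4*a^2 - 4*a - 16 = (a + 2)*(a^2 + 2*a - 8) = (a - 2)*(a + 2)*(a + 4)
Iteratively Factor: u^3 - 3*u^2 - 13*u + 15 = (u - 5)*(u^2 + 2*u - 3) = (u - 5)*(u - 1)*(u + 3)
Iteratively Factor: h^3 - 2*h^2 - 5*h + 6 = (h + 2)*(h^2 - 4*h + 3) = (h - 1)*(h + 2)*(h - 3)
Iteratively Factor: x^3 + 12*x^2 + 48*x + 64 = (x + 4)*(x^2 + 8*x + 16) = (x + 4)^2*(x + 4)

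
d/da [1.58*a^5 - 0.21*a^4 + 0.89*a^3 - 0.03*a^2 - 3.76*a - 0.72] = 7.9*a^4 - 0.84*a^3 + 2.67*a^2 - 0.06*a - 3.76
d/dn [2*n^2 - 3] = 4*n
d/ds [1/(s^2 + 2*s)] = 2*(-s - 1)/(s^2*(s + 2)^2)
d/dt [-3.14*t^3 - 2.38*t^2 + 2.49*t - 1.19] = -9.42*t^2 - 4.76*t + 2.49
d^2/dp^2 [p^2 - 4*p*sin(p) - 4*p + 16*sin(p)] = 4*p*sin(p) - 16*sin(p) - 8*cos(p) + 2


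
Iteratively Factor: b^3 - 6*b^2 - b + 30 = (b - 5)*(b^2 - b - 6) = (b - 5)*(b - 3)*(b + 2)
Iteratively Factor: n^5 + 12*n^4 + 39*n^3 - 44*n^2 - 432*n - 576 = (n + 4)*(n^4 + 8*n^3 + 7*n^2 - 72*n - 144) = (n + 4)^2*(n^3 + 4*n^2 - 9*n - 36) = (n + 4)^3*(n^2 - 9) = (n - 3)*(n + 4)^3*(n + 3)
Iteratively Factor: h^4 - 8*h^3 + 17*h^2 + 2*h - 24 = (h - 4)*(h^3 - 4*h^2 + h + 6) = (h - 4)*(h - 3)*(h^2 - h - 2) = (h - 4)*(h - 3)*(h + 1)*(h - 2)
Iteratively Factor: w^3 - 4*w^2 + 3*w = (w)*(w^2 - 4*w + 3) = w*(w - 1)*(w - 3)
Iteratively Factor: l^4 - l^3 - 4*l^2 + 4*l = (l - 1)*(l^3 - 4*l) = l*(l - 1)*(l^2 - 4) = l*(l - 1)*(l + 2)*(l - 2)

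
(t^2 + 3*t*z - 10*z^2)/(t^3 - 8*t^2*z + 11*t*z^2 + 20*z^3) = (t^2 + 3*t*z - 10*z^2)/(t^3 - 8*t^2*z + 11*t*z^2 + 20*z^3)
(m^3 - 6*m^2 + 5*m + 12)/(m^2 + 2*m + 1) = (m^2 - 7*m + 12)/(m + 1)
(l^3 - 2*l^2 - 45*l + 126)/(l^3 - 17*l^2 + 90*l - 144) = (l + 7)/(l - 8)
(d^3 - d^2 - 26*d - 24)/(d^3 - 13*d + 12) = (d^2 - 5*d - 6)/(d^2 - 4*d + 3)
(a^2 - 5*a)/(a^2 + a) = (a - 5)/(a + 1)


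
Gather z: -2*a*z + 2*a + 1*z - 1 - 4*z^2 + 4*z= 2*a - 4*z^2 + z*(5 - 2*a) - 1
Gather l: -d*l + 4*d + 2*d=-d*l + 6*d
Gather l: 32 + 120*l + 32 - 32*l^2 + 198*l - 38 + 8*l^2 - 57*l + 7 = -24*l^2 + 261*l + 33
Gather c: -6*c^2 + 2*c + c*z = -6*c^2 + c*(z + 2)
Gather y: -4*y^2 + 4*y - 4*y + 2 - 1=1 - 4*y^2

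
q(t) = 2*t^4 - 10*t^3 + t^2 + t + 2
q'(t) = 8*t^3 - 30*t^2 + 2*t + 1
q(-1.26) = 27.37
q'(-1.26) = -65.15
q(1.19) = -8.23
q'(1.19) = -25.62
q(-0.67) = 5.19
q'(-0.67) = -16.21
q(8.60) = 4664.16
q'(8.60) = 2887.85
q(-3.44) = 697.54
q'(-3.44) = -686.55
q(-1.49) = 45.67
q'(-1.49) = -95.05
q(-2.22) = 162.70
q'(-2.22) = -238.82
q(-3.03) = 454.91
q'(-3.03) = -503.03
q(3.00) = -94.00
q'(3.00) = -47.00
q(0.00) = 2.00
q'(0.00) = 1.00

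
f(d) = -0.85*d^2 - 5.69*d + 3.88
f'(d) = -1.7*d - 5.69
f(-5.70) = 8.70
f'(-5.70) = 4.00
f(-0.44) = 6.22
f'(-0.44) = -4.94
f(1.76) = -8.77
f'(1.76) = -8.68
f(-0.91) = 8.35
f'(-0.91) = -4.14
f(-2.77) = 13.12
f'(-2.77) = -0.98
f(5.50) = -53.13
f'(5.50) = -15.04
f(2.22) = -12.94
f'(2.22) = -9.46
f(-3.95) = 13.09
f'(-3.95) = 1.02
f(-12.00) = -50.24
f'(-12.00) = 14.71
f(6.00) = -60.86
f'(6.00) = -15.89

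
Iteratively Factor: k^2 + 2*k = (k + 2)*(k)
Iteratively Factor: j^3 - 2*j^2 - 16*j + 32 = (j - 4)*(j^2 + 2*j - 8) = (j - 4)*(j + 4)*(j - 2)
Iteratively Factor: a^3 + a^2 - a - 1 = (a + 1)*(a^2 - 1) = (a - 1)*(a + 1)*(a + 1)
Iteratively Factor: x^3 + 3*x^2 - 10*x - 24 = (x + 4)*(x^2 - x - 6) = (x - 3)*(x + 4)*(x + 2)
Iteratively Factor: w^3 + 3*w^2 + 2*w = (w + 1)*(w^2 + 2*w) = w*(w + 1)*(w + 2)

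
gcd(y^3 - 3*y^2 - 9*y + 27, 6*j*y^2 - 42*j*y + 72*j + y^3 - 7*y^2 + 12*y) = y - 3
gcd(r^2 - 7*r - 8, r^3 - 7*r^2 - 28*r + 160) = r - 8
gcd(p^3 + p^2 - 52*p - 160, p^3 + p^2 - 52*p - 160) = p^3 + p^2 - 52*p - 160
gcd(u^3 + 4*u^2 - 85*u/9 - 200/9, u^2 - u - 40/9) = u^2 - u - 40/9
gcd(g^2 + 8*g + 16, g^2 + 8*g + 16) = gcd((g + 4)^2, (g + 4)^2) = g^2 + 8*g + 16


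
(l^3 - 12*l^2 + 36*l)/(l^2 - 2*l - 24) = l*(l - 6)/(l + 4)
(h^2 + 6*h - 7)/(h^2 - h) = (h + 7)/h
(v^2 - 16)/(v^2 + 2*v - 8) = (v - 4)/(v - 2)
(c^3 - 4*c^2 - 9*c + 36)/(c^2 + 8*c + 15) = (c^2 - 7*c + 12)/(c + 5)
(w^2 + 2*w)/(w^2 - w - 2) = w*(w + 2)/(w^2 - w - 2)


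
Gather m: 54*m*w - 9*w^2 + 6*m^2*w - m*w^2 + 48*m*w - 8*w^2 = 6*m^2*w + m*(-w^2 + 102*w) - 17*w^2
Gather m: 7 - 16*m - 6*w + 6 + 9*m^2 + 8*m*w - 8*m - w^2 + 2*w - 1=9*m^2 + m*(8*w - 24) - w^2 - 4*w + 12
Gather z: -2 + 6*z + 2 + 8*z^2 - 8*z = 8*z^2 - 2*z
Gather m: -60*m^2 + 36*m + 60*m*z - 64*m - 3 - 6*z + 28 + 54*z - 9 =-60*m^2 + m*(60*z - 28) + 48*z + 16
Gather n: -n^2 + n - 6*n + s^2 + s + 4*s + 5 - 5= -n^2 - 5*n + s^2 + 5*s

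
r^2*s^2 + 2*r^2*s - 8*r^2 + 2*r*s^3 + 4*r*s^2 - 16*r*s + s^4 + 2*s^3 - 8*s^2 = (r + s)^2*(s - 2)*(s + 4)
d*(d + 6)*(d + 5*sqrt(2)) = d^3 + 6*d^2 + 5*sqrt(2)*d^2 + 30*sqrt(2)*d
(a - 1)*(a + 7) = a^2 + 6*a - 7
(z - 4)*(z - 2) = z^2 - 6*z + 8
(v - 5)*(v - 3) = v^2 - 8*v + 15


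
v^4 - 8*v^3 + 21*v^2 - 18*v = v*(v - 3)^2*(v - 2)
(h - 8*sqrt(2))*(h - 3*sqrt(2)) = h^2 - 11*sqrt(2)*h + 48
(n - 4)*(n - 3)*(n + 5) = n^3 - 2*n^2 - 23*n + 60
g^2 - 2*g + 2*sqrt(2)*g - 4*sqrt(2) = (g - 2)*(g + 2*sqrt(2))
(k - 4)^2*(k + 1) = k^3 - 7*k^2 + 8*k + 16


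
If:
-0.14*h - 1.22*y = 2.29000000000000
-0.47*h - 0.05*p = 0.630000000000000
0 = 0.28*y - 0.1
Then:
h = -19.47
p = 170.41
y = 0.36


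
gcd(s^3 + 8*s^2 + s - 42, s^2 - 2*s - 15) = s + 3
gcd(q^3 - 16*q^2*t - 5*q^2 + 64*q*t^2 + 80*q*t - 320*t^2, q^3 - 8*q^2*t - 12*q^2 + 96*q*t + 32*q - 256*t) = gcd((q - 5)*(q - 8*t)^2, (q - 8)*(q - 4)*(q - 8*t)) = q - 8*t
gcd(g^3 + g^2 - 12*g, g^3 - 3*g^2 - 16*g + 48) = g^2 + g - 12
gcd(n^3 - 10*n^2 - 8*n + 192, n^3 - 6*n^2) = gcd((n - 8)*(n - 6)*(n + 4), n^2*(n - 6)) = n - 6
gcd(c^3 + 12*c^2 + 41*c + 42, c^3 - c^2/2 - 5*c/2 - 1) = 1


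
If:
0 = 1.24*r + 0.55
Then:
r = -0.44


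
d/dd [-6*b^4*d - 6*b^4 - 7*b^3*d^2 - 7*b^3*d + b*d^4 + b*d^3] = b*(-6*b^3 - 14*b^2*d - 7*b^2 + 4*d^3 + 3*d^2)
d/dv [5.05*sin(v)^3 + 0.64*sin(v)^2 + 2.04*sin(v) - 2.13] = (15.15*sin(v)^2 + 1.28*sin(v) + 2.04)*cos(v)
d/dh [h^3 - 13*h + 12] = 3*h^2 - 13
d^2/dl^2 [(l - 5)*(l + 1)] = 2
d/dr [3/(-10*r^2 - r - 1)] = 3*(20*r + 1)/(10*r^2 + r + 1)^2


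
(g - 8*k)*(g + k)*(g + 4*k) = g^3 - 3*g^2*k - 36*g*k^2 - 32*k^3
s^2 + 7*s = s*(s + 7)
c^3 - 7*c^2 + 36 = (c - 6)*(c - 3)*(c + 2)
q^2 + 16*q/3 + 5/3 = (q + 1/3)*(q + 5)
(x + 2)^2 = x^2 + 4*x + 4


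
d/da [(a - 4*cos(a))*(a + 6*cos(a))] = -2*a*sin(a) + 2*a + 24*sin(2*a) + 2*cos(a)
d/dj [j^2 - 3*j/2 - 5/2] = 2*j - 3/2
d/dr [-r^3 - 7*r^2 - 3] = r*(-3*r - 14)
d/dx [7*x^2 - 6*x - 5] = 14*x - 6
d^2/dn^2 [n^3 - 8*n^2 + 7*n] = 6*n - 16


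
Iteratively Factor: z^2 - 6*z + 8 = (z - 2)*(z - 4)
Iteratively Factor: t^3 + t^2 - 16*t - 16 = (t + 4)*(t^2 - 3*t - 4) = (t + 1)*(t + 4)*(t - 4)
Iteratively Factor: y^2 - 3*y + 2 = (y - 2)*(y - 1)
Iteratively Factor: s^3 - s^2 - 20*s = (s)*(s^2 - s - 20) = s*(s + 4)*(s - 5)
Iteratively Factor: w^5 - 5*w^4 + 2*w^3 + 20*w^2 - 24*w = (w - 2)*(w^4 - 3*w^3 - 4*w^2 + 12*w) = (w - 3)*(w - 2)*(w^3 - 4*w) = (w - 3)*(w - 2)^2*(w^2 + 2*w) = (w - 3)*(w - 2)^2*(w + 2)*(w)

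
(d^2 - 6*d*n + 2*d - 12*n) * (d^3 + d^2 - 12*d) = d^5 - 6*d^4*n + 3*d^4 - 18*d^3*n - 10*d^3 + 60*d^2*n - 24*d^2 + 144*d*n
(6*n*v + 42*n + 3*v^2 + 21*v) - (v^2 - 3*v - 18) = 6*n*v + 42*n + 2*v^2 + 24*v + 18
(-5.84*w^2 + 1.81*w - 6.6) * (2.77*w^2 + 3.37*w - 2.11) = -16.1768*w^4 - 14.6671*w^3 + 0.140099999999999*w^2 - 26.0611*w + 13.926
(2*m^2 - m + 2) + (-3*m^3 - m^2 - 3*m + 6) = -3*m^3 + m^2 - 4*m + 8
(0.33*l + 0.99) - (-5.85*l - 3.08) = 6.18*l + 4.07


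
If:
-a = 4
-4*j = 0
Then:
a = -4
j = 0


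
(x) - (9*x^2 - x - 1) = -9*x^2 + 2*x + 1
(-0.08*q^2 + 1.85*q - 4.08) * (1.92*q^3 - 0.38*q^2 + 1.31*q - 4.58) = -0.1536*q^5 + 3.5824*q^4 - 8.6414*q^3 + 4.3403*q^2 - 13.8178*q + 18.6864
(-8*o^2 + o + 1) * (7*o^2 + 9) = -56*o^4 + 7*o^3 - 65*o^2 + 9*o + 9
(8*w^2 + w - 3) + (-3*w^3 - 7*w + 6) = -3*w^3 + 8*w^2 - 6*w + 3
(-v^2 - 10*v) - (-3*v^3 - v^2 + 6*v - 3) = 3*v^3 - 16*v + 3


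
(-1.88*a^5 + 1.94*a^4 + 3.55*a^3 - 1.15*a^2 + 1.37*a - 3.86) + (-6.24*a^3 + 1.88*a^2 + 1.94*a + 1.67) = -1.88*a^5 + 1.94*a^4 - 2.69*a^3 + 0.73*a^2 + 3.31*a - 2.19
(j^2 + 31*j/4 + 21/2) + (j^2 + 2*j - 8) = 2*j^2 + 39*j/4 + 5/2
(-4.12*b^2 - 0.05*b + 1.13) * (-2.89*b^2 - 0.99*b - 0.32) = 11.9068*b^4 + 4.2233*b^3 - 1.8978*b^2 - 1.1027*b - 0.3616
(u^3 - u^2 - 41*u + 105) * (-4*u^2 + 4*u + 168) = -4*u^5 + 8*u^4 + 328*u^3 - 752*u^2 - 6468*u + 17640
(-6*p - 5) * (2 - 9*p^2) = 54*p^3 + 45*p^2 - 12*p - 10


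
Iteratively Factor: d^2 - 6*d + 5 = (d - 1)*(d - 5)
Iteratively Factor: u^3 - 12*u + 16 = (u + 4)*(u^2 - 4*u + 4) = (u - 2)*(u + 4)*(u - 2)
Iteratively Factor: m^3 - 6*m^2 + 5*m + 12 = (m - 3)*(m^2 - 3*m - 4) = (m - 3)*(m + 1)*(m - 4)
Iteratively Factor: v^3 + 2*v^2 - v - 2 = (v + 2)*(v^2 - 1) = (v - 1)*(v + 2)*(v + 1)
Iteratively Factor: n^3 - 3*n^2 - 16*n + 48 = (n - 4)*(n^2 + n - 12) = (n - 4)*(n - 3)*(n + 4)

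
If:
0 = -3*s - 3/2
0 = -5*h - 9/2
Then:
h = -9/10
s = -1/2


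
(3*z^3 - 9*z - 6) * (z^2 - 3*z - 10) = 3*z^5 - 9*z^4 - 39*z^3 + 21*z^2 + 108*z + 60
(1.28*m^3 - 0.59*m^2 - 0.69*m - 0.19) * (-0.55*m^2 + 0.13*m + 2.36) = -0.704*m^5 + 0.4909*m^4 + 3.3236*m^3 - 1.3776*m^2 - 1.6531*m - 0.4484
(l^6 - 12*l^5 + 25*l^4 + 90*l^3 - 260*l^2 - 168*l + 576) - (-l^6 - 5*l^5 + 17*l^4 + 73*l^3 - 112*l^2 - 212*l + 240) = 2*l^6 - 7*l^5 + 8*l^4 + 17*l^3 - 148*l^2 + 44*l + 336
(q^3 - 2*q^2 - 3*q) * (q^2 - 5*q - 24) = q^5 - 7*q^4 - 17*q^3 + 63*q^2 + 72*q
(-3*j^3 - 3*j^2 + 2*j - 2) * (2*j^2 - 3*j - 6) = -6*j^5 + 3*j^4 + 31*j^3 + 8*j^2 - 6*j + 12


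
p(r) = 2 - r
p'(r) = -1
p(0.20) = 1.80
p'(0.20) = -1.00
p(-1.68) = 3.68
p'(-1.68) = -1.00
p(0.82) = 1.18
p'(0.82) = -1.00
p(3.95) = -1.95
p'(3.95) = -1.00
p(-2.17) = 4.17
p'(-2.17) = -1.00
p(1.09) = 0.91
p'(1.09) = -1.00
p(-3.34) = 5.34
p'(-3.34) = -1.00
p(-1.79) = 3.79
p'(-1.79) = -1.00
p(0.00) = 2.00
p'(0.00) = -1.00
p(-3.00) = 5.00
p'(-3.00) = -1.00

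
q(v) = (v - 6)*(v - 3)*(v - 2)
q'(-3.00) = 129.00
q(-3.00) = -270.00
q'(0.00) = 36.00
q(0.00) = -36.00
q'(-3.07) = 131.81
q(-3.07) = -279.13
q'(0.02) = 35.56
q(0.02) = -35.28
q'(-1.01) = 61.28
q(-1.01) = -84.61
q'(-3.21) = 137.53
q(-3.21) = -297.98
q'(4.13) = -3.69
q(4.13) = -4.50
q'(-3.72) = 159.36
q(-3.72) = -373.62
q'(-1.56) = 77.62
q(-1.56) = -122.73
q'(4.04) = -3.92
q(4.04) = -4.16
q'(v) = (v - 6)*(v - 3) + (v - 6)*(v - 2) + (v - 3)*(v - 2)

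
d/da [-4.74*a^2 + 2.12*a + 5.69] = 2.12 - 9.48*a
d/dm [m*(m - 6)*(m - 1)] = 3*m^2 - 14*m + 6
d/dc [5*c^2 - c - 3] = 10*c - 1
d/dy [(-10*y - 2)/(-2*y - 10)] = 24/(y + 5)^2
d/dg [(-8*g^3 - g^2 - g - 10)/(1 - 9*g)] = (144*g^3 - 15*g^2 - 2*g - 91)/(81*g^2 - 18*g + 1)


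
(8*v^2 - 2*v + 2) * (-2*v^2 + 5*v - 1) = -16*v^4 + 44*v^3 - 22*v^2 + 12*v - 2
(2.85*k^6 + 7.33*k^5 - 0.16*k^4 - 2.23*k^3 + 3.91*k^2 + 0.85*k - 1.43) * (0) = 0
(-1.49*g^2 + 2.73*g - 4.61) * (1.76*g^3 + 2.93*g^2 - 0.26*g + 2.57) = -2.6224*g^5 + 0.4391*g^4 + 0.272700000000001*g^3 - 18.0464*g^2 + 8.2147*g - 11.8477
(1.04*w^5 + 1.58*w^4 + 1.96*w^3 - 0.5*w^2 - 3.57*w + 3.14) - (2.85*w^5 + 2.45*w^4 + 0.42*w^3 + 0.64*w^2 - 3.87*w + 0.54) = -1.81*w^5 - 0.87*w^4 + 1.54*w^3 - 1.14*w^2 + 0.3*w + 2.6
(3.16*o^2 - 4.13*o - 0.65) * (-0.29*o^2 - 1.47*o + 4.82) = -0.9164*o^4 - 3.4475*o^3 + 21.4908*o^2 - 18.9511*o - 3.133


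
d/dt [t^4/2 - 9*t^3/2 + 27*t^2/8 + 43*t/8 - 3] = 2*t^3 - 27*t^2/2 + 27*t/4 + 43/8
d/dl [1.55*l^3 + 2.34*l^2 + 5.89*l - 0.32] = 4.65*l^2 + 4.68*l + 5.89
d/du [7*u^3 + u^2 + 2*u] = 21*u^2 + 2*u + 2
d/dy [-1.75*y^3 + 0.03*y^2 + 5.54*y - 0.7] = -5.25*y^2 + 0.06*y + 5.54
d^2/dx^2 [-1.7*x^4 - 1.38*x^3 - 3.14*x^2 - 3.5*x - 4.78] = -20.4*x^2 - 8.28*x - 6.28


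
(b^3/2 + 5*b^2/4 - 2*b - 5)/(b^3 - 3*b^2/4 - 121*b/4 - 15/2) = (-2*b^3 - 5*b^2 + 8*b + 20)/(-4*b^3 + 3*b^2 + 121*b + 30)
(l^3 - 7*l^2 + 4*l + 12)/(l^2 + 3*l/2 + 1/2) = 2*(l^2 - 8*l + 12)/(2*l + 1)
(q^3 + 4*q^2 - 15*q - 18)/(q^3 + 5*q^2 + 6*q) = (q^3 + 4*q^2 - 15*q - 18)/(q*(q^2 + 5*q + 6))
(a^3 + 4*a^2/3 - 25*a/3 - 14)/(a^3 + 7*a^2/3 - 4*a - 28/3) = (a - 3)/(a - 2)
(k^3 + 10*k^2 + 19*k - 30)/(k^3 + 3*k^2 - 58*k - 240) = (k - 1)/(k - 8)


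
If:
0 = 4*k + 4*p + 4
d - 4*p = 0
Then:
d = 4*p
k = -p - 1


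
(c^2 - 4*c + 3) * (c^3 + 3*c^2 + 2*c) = c^5 - c^4 - 7*c^3 + c^2 + 6*c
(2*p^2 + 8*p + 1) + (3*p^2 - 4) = 5*p^2 + 8*p - 3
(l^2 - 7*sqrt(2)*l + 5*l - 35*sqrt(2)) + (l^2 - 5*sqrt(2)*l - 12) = 2*l^2 - 12*sqrt(2)*l + 5*l - 35*sqrt(2) - 12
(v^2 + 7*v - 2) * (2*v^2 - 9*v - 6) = 2*v^4 + 5*v^3 - 73*v^2 - 24*v + 12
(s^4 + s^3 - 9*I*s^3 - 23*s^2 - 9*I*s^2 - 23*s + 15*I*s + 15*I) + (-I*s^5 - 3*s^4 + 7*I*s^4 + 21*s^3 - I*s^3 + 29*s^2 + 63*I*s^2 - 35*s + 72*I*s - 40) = -I*s^5 - 2*s^4 + 7*I*s^4 + 22*s^3 - 10*I*s^3 + 6*s^2 + 54*I*s^2 - 58*s + 87*I*s - 40 + 15*I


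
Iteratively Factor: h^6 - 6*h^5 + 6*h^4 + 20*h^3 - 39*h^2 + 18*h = (h + 2)*(h^5 - 8*h^4 + 22*h^3 - 24*h^2 + 9*h) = (h - 1)*(h + 2)*(h^4 - 7*h^3 + 15*h^2 - 9*h) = (h - 3)*(h - 1)*(h + 2)*(h^3 - 4*h^2 + 3*h) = (h - 3)^2*(h - 1)*(h + 2)*(h^2 - h) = h*(h - 3)^2*(h - 1)*(h + 2)*(h - 1)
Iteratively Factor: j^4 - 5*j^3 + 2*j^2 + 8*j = (j)*(j^3 - 5*j^2 + 2*j + 8) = j*(j - 2)*(j^2 - 3*j - 4) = j*(j - 4)*(j - 2)*(j + 1)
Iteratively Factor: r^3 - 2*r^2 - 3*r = (r - 3)*(r^2 + r) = r*(r - 3)*(r + 1)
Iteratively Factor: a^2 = (a)*(a)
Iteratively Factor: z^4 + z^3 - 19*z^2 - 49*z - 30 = (z + 1)*(z^3 - 19*z - 30) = (z - 5)*(z + 1)*(z^2 + 5*z + 6) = (z - 5)*(z + 1)*(z + 2)*(z + 3)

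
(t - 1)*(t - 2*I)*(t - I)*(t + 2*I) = t^4 - t^3 - I*t^3 + 4*t^2 + I*t^2 - 4*t - 4*I*t + 4*I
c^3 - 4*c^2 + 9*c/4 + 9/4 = (c - 3)*(c - 3/2)*(c + 1/2)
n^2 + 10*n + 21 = (n + 3)*(n + 7)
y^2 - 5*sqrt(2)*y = y*(y - 5*sqrt(2))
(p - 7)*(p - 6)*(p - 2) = p^3 - 15*p^2 + 68*p - 84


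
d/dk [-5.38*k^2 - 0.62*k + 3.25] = -10.76*k - 0.62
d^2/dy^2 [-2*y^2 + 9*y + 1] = -4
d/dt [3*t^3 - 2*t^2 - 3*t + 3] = 9*t^2 - 4*t - 3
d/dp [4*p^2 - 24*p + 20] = 8*p - 24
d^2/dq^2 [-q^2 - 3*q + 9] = -2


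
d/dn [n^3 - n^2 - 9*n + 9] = 3*n^2 - 2*n - 9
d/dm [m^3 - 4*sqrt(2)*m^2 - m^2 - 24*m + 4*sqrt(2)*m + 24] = 3*m^2 - 8*sqrt(2)*m - 2*m - 24 + 4*sqrt(2)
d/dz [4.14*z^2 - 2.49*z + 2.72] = 8.28*z - 2.49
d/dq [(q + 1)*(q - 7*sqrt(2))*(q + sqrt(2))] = 3*q^2 - 12*sqrt(2)*q + 2*q - 14 - 6*sqrt(2)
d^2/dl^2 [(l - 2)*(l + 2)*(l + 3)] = 6*l + 6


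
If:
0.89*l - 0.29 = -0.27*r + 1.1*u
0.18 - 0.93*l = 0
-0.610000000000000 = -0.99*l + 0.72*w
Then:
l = 0.19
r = 4.07407407407407*u + 0.436081242532855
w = -0.58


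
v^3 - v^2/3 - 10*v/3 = v*(v - 2)*(v + 5/3)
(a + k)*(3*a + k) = 3*a^2 + 4*a*k + k^2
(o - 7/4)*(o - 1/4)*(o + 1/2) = o^3 - 3*o^2/2 - 9*o/16 + 7/32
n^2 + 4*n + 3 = (n + 1)*(n + 3)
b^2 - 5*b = b*(b - 5)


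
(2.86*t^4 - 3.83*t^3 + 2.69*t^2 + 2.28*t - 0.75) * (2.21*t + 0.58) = 6.3206*t^5 - 6.8055*t^4 + 3.7235*t^3 + 6.599*t^2 - 0.3351*t - 0.435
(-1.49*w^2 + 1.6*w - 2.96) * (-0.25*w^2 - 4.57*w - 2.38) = 0.3725*w^4 + 6.4093*w^3 - 3.0258*w^2 + 9.7192*w + 7.0448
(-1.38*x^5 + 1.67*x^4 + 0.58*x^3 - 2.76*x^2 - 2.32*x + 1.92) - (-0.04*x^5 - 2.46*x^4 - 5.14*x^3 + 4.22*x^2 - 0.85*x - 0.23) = -1.34*x^5 + 4.13*x^4 + 5.72*x^3 - 6.98*x^2 - 1.47*x + 2.15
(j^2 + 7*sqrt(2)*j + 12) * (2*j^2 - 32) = 2*j^4 + 14*sqrt(2)*j^3 - 8*j^2 - 224*sqrt(2)*j - 384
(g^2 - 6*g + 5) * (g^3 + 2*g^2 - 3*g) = g^5 - 4*g^4 - 10*g^3 + 28*g^2 - 15*g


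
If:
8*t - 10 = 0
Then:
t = 5/4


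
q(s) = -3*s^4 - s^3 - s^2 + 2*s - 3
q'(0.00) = 2.00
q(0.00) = -3.00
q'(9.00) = -9007.00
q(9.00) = -20478.00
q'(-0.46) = 3.45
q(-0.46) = -4.17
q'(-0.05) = 2.09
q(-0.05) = -3.10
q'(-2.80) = 247.50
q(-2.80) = -178.88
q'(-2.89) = 272.37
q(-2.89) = -202.27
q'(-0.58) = 4.49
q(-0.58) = -4.64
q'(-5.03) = 1463.32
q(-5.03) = -1831.50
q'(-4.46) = 1015.84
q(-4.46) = -1130.12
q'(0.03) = 1.94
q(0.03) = -2.94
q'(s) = -12*s^3 - 3*s^2 - 2*s + 2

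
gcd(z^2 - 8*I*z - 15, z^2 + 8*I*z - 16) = 1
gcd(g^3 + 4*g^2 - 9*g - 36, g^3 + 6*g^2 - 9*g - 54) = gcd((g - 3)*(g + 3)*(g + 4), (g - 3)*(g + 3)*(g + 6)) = g^2 - 9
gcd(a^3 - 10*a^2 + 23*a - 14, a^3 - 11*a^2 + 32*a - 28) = a^2 - 9*a + 14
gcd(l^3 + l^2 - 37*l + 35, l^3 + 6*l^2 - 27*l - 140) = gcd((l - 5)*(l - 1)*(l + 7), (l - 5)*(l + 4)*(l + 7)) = l^2 + 2*l - 35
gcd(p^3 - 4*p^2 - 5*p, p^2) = p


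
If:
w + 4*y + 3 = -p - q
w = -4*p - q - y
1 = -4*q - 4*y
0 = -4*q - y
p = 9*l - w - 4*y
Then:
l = -37/108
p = 2/3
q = 1/12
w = -29/12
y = -1/3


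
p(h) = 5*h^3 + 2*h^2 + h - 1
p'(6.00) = 565.00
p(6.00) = 1157.00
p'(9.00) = 1252.00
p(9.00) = 3815.00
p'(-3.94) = 218.09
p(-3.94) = -279.71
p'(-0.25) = 0.94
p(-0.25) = -1.20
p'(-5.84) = 489.22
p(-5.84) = -934.51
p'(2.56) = 109.54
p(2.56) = 98.55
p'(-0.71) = 5.72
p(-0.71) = -2.49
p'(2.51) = 105.54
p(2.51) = 93.18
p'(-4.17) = 245.15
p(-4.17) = -332.95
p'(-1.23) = 18.77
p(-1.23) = -8.51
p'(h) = 15*h^2 + 4*h + 1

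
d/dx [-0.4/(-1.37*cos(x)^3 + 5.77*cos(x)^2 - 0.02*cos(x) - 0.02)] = (1.644*cos(x)^2 - 4.616*cos(x) + 0.008)*sin(x)/(1.37*cos(x)^3 - 5.77*cos(x)^2 + 0.02*cos(x) + 0.02)^2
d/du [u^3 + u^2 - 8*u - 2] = 3*u^2 + 2*u - 8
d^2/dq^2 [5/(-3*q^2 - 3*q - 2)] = 30*(3*q^2 + 3*q - 3*(2*q + 1)^2 + 2)/(3*q^2 + 3*q + 2)^3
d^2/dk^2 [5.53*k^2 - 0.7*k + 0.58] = 11.0600000000000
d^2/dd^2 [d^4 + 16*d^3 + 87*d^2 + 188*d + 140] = 12*d^2 + 96*d + 174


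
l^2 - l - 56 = (l - 8)*(l + 7)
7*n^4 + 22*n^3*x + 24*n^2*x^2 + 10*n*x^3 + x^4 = (n + x)^3*(7*n + x)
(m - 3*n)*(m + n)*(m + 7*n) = m^3 + 5*m^2*n - 17*m*n^2 - 21*n^3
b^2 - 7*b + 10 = (b - 5)*(b - 2)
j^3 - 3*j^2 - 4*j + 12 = (j - 3)*(j - 2)*(j + 2)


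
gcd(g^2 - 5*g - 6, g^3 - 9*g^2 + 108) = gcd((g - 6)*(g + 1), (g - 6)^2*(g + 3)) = g - 6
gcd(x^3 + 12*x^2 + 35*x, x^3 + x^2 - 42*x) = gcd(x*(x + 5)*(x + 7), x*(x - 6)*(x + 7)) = x^2 + 7*x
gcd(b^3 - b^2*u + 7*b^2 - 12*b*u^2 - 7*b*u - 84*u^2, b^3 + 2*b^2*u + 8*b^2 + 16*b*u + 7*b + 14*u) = b + 7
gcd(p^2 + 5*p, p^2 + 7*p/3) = p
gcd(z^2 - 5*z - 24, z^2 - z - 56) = z - 8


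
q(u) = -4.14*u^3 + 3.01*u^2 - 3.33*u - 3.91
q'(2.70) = -77.62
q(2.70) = -72.45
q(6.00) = -809.77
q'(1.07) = -11.11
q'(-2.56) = -100.14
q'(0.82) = -6.74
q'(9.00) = -955.17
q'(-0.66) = -12.71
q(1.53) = -16.79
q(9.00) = -2808.13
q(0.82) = -6.90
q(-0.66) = 0.79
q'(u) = -12.42*u^2 + 6.02*u - 3.33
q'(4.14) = -191.28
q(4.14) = -259.87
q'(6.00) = -414.33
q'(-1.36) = -34.49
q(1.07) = -9.10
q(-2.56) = 93.80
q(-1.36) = 16.60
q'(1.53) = -23.19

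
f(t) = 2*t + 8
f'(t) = 2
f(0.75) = 9.50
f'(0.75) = 2.00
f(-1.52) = 4.96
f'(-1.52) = 2.00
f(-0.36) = 7.28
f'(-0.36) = 2.00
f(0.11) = 8.22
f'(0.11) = 2.00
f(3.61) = 15.22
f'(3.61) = 2.00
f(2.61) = 13.22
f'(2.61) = 2.00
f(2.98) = 13.96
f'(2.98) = 2.00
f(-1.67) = 4.66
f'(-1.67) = 2.00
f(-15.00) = -22.00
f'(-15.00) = 2.00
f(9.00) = 26.00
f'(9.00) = 2.00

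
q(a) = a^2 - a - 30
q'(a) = 2*a - 1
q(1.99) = -28.03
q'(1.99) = 2.98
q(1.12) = -29.87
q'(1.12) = 1.24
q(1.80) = -28.56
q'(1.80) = 2.60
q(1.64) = -28.95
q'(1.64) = 2.28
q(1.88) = -28.35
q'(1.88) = 2.76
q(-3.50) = -14.25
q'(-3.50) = -8.00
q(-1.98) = -24.10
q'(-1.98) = -4.96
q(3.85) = -19.03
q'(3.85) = 6.70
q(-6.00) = 12.00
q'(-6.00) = -13.00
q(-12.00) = 126.00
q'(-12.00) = -25.00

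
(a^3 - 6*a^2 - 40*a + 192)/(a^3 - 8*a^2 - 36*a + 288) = (a - 4)/(a - 6)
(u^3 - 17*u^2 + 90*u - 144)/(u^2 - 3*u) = u - 14 + 48/u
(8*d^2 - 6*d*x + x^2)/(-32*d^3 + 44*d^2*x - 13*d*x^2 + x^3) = (-2*d + x)/(8*d^2 - 9*d*x + x^2)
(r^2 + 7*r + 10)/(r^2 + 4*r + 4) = (r + 5)/(r + 2)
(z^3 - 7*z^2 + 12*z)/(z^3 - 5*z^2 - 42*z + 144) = z*(z - 4)/(z^2 - 2*z - 48)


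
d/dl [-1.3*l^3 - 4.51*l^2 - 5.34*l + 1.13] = -3.9*l^2 - 9.02*l - 5.34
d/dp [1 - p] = -1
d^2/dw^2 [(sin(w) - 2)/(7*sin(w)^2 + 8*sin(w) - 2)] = (-49*sin(w)^5 + 448*sin(w)^4 + 350*sin(w)^3 - 364*sin(w)^2 - 560*sin(w) - 280)/(7*sin(w)^2 + 8*sin(w) - 2)^3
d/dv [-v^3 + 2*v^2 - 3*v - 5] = -3*v^2 + 4*v - 3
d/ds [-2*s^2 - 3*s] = -4*s - 3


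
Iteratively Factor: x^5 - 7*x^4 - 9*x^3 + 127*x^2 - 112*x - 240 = (x + 1)*(x^4 - 8*x^3 - x^2 + 128*x - 240) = (x - 3)*(x + 1)*(x^3 - 5*x^2 - 16*x + 80) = (x - 3)*(x + 1)*(x + 4)*(x^2 - 9*x + 20) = (x - 4)*(x - 3)*(x + 1)*(x + 4)*(x - 5)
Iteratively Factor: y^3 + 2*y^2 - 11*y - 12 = (y + 4)*(y^2 - 2*y - 3) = (y - 3)*(y + 4)*(y + 1)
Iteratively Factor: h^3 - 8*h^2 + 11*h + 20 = (h - 4)*(h^2 - 4*h - 5) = (h - 5)*(h - 4)*(h + 1)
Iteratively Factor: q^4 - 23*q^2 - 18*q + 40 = (q - 1)*(q^3 + q^2 - 22*q - 40) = (q - 1)*(q + 2)*(q^2 - q - 20) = (q - 5)*(q - 1)*(q + 2)*(q + 4)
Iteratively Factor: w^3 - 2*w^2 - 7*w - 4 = (w - 4)*(w^2 + 2*w + 1) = (w - 4)*(w + 1)*(w + 1)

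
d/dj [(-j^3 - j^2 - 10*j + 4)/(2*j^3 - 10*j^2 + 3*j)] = (12*j^4 + 34*j^3 - 127*j^2 + 80*j - 12)/(j^2*(4*j^4 - 40*j^3 + 112*j^2 - 60*j + 9))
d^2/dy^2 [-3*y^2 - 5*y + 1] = -6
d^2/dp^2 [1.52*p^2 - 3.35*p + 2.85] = 3.04000000000000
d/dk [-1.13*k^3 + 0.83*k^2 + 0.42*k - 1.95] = -3.39*k^2 + 1.66*k + 0.42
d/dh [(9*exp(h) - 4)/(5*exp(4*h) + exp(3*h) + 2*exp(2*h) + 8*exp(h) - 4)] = (-(9*exp(h) - 4)*(20*exp(3*h) + 3*exp(2*h) + 4*exp(h) + 8) + 45*exp(4*h) + 9*exp(3*h) + 18*exp(2*h) + 72*exp(h) - 36)*exp(h)/(5*exp(4*h) + exp(3*h) + 2*exp(2*h) + 8*exp(h) - 4)^2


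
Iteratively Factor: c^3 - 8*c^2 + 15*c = (c - 3)*(c^2 - 5*c) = c*(c - 3)*(c - 5)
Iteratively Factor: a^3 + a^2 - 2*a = (a)*(a^2 + a - 2) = a*(a - 1)*(a + 2)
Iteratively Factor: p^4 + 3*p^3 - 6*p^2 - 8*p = (p + 4)*(p^3 - p^2 - 2*p) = p*(p + 4)*(p^2 - p - 2) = p*(p + 1)*(p + 4)*(p - 2)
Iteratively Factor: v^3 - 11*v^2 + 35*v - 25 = (v - 5)*(v^2 - 6*v + 5) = (v - 5)^2*(v - 1)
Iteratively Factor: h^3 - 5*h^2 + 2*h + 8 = (h + 1)*(h^2 - 6*h + 8) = (h - 2)*(h + 1)*(h - 4)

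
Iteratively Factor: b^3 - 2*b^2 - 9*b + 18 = (b - 2)*(b^2 - 9) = (b - 2)*(b + 3)*(b - 3)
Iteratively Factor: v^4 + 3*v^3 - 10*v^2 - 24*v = (v + 2)*(v^3 + v^2 - 12*v) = (v + 2)*(v + 4)*(v^2 - 3*v) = (v - 3)*(v + 2)*(v + 4)*(v)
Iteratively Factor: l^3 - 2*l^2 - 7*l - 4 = (l + 1)*(l^2 - 3*l - 4) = (l - 4)*(l + 1)*(l + 1)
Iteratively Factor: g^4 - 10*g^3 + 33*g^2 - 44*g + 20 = (g - 2)*(g^3 - 8*g^2 + 17*g - 10) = (g - 2)*(g - 1)*(g^2 - 7*g + 10) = (g - 5)*(g - 2)*(g - 1)*(g - 2)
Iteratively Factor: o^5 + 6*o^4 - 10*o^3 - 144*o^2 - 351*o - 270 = (o + 3)*(o^4 + 3*o^3 - 19*o^2 - 87*o - 90) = (o - 5)*(o + 3)*(o^3 + 8*o^2 + 21*o + 18) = (o - 5)*(o + 2)*(o + 3)*(o^2 + 6*o + 9) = (o - 5)*(o + 2)*(o + 3)^2*(o + 3)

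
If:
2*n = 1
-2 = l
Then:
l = -2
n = 1/2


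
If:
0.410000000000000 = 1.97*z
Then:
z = 0.21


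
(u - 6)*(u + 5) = u^2 - u - 30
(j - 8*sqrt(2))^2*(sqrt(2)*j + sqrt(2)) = sqrt(2)*j^3 - 32*j^2 + sqrt(2)*j^2 - 32*j + 128*sqrt(2)*j + 128*sqrt(2)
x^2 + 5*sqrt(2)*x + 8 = (x + sqrt(2))*(x + 4*sqrt(2))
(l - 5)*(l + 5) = l^2 - 25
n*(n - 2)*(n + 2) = n^3 - 4*n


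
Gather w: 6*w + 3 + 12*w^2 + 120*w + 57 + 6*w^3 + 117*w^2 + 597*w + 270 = 6*w^3 + 129*w^2 + 723*w + 330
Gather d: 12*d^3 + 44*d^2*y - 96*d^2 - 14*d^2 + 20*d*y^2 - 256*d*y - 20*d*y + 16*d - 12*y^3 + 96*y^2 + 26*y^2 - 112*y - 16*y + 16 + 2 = 12*d^3 + d^2*(44*y - 110) + d*(20*y^2 - 276*y + 16) - 12*y^3 + 122*y^2 - 128*y + 18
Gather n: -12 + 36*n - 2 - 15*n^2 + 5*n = -15*n^2 + 41*n - 14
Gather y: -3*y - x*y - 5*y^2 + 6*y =-5*y^2 + y*(3 - x)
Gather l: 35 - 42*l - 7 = 28 - 42*l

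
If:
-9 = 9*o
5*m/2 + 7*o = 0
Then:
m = 14/5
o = -1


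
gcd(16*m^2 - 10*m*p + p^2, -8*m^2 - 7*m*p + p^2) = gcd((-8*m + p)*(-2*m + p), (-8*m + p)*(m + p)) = -8*m + p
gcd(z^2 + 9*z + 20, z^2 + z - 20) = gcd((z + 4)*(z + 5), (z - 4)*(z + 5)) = z + 5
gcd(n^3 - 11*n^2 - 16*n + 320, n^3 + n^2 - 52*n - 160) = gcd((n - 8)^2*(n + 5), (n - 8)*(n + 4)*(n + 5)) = n^2 - 3*n - 40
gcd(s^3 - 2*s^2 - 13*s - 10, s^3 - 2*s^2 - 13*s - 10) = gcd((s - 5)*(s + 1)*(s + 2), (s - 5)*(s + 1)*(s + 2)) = s^3 - 2*s^2 - 13*s - 10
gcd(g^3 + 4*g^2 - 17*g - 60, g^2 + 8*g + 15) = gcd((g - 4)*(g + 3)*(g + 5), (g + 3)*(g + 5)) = g^2 + 8*g + 15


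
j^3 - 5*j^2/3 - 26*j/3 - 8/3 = (j - 4)*(j + 1/3)*(j + 2)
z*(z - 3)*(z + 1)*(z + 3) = z^4 + z^3 - 9*z^2 - 9*z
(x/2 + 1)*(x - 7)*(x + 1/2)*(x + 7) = x^4/2 + 5*x^3/4 - 24*x^2 - 245*x/4 - 49/2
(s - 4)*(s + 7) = s^2 + 3*s - 28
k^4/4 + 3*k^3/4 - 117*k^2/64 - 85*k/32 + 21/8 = (k/4 + 1)*(k - 2)*(k - 3/4)*(k + 7/4)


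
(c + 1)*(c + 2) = c^2 + 3*c + 2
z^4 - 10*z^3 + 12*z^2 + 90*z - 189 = (z - 7)*(z - 3)^2*(z + 3)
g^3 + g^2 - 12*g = g*(g - 3)*(g + 4)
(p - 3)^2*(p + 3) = p^3 - 3*p^2 - 9*p + 27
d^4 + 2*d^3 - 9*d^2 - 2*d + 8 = (d - 2)*(d - 1)*(d + 1)*(d + 4)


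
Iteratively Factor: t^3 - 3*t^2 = (t - 3)*(t^2) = t*(t - 3)*(t)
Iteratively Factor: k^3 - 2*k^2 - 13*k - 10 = (k + 2)*(k^2 - 4*k - 5) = (k + 1)*(k + 2)*(k - 5)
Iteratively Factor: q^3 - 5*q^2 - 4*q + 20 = (q - 2)*(q^2 - 3*q - 10) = (q - 2)*(q + 2)*(q - 5)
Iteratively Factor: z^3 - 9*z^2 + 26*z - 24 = (z - 4)*(z^2 - 5*z + 6) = (z - 4)*(z - 2)*(z - 3)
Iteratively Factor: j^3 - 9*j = (j - 3)*(j^2 + 3*j) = (j - 3)*(j + 3)*(j)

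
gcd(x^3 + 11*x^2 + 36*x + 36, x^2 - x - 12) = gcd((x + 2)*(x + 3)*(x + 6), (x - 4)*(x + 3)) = x + 3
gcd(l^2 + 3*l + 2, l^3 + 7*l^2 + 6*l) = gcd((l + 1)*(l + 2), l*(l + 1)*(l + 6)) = l + 1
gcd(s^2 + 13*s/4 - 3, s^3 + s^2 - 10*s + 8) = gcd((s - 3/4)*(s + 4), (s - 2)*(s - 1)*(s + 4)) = s + 4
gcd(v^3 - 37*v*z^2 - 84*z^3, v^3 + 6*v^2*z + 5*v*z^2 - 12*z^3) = v^2 + 7*v*z + 12*z^2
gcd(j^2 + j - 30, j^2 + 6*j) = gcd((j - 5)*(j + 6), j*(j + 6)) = j + 6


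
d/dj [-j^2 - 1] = -2*j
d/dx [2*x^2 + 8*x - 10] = 4*x + 8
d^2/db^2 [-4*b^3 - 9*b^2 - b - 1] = -24*b - 18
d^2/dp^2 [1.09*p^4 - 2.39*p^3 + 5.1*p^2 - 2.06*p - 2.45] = 13.08*p^2 - 14.34*p + 10.2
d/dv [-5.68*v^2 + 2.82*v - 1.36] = 2.82 - 11.36*v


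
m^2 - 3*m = m*(m - 3)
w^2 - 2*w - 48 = (w - 8)*(w + 6)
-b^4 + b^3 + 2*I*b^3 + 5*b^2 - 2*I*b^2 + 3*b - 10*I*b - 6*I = (b - 3)*(b - 2*I)*(-I*b - I)^2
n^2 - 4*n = n*(n - 4)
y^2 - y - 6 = (y - 3)*(y + 2)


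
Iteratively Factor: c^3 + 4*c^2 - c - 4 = (c + 1)*(c^2 + 3*c - 4) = (c - 1)*(c + 1)*(c + 4)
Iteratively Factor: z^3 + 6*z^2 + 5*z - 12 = (z + 3)*(z^2 + 3*z - 4) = (z - 1)*(z + 3)*(z + 4)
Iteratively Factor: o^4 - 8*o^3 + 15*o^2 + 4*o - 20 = (o - 2)*(o^3 - 6*o^2 + 3*o + 10) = (o - 2)*(o + 1)*(o^2 - 7*o + 10) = (o - 5)*(o - 2)*(o + 1)*(o - 2)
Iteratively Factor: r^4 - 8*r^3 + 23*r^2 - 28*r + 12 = (r - 2)*(r^3 - 6*r^2 + 11*r - 6) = (r - 2)^2*(r^2 - 4*r + 3) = (r - 2)^2*(r - 1)*(r - 3)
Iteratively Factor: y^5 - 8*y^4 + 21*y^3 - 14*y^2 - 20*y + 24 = (y - 3)*(y^4 - 5*y^3 + 6*y^2 + 4*y - 8) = (y - 3)*(y + 1)*(y^3 - 6*y^2 + 12*y - 8) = (y - 3)*(y - 2)*(y + 1)*(y^2 - 4*y + 4) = (y - 3)*(y - 2)^2*(y + 1)*(y - 2)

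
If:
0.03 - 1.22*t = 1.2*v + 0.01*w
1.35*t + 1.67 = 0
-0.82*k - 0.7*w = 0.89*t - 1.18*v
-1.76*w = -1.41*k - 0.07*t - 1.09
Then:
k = 1.59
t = -1.24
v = 1.27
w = 1.84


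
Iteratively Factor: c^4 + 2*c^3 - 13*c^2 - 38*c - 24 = (c + 3)*(c^3 - c^2 - 10*c - 8) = (c - 4)*(c + 3)*(c^2 + 3*c + 2) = (c - 4)*(c + 2)*(c + 3)*(c + 1)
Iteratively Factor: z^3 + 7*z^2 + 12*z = (z)*(z^2 + 7*z + 12) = z*(z + 3)*(z + 4)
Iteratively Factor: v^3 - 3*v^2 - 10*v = (v - 5)*(v^2 + 2*v) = v*(v - 5)*(v + 2)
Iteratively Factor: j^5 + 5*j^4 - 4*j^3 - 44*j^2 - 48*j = (j - 3)*(j^4 + 8*j^3 + 20*j^2 + 16*j) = (j - 3)*(j + 2)*(j^3 + 6*j^2 + 8*j) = (j - 3)*(j + 2)^2*(j^2 + 4*j) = (j - 3)*(j + 2)^2*(j + 4)*(j)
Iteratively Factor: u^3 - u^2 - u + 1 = (u + 1)*(u^2 - 2*u + 1) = (u - 1)*(u + 1)*(u - 1)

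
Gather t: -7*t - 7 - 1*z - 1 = -7*t - z - 8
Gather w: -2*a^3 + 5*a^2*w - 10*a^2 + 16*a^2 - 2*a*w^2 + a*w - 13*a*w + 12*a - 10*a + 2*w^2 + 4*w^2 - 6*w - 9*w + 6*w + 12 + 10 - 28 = -2*a^3 + 6*a^2 + 2*a + w^2*(6 - 2*a) + w*(5*a^2 - 12*a - 9) - 6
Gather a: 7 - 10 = -3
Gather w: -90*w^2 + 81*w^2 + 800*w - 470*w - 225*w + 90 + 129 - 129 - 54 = -9*w^2 + 105*w + 36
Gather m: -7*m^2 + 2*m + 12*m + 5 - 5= -7*m^2 + 14*m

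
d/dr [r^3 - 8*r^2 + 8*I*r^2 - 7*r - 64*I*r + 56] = 3*r^2 + 16*r*(-1 + I) - 7 - 64*I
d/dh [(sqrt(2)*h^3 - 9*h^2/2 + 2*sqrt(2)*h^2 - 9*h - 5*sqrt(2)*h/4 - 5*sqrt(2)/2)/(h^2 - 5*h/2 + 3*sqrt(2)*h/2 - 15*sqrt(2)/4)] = (8*sqrt(2)*h^4 - 40*sqrt(2)*h^3 + 48*h^3 - 84*sqrt(2)*h^2 + 30*h^2 - 240*h + 310*sqrt(2)*h + 135 + 220*sqrt(2))/(8*h^4 - 40*h^3 + 24*sqrt(2)*h^3 - 120*sqrt(2)*h^2 + 86*h^2 - 180*h + 150*sqrt(2)*h + 225)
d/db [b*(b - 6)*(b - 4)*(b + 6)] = 4*b^3 - 12*b^2 - 72*b + 144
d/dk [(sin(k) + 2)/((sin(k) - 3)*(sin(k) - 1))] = (-4*sin(k) + cos(k)^2 + 10)*cos(k)/((sin(k) - 3)^2*(sin(k) - 1)^2)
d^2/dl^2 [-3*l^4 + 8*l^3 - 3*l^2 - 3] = -36*l^2 + 48*l - 6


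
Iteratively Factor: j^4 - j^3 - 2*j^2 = (j)*(j^3 - j^2 - 2*j) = j*(j - 2)*(j^2 + j) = j*(j - 2)*(j + 1)*(j)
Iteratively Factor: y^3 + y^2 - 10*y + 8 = (y + 4)*(y^2 - 3*y + 2) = (y - 2)*(y + 4)*(y - 1)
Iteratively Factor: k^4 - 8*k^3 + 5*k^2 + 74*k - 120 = (k - 2)*(k^3 - 6*k^2 - 7*k + 60) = (k - 2)*(k + 3)*(k^2 - 9*k + 20) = (k - 4)*(k - 2)*(k + 3)*(k - 5)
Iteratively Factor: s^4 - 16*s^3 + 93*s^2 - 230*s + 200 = (s - 5)*(s^3 - 11*s^2 + 38*s - 40) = (s - 5)^2*(s^2 - 6*s + 8) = (s - 5)^2*(s - 4)*(s - 2)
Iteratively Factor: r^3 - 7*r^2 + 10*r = (r - 5)*(r^2 - 2*r) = r*(r - 5)*(r - 2)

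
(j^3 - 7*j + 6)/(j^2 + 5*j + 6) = (j^2 - 3*j + 2)/(j + 2)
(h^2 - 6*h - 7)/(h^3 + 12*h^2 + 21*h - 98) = (h^2 - 6*h - 7)/(h^3 + 12*h^2 + 21*h - 98)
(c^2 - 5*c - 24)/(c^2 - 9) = (c - 8)/(c - 3)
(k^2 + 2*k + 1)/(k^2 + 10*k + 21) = (k^2 + 2*k + 1)/(k^2 + 10*k + 21)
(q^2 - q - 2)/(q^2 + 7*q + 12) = (q^2 - q - 2)/(q^2 + 7*q + 12)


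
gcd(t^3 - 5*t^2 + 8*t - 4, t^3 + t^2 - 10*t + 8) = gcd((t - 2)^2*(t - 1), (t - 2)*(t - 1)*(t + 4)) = t^2 - 3*t + 2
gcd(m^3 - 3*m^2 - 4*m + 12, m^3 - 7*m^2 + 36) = m^2 - m - 6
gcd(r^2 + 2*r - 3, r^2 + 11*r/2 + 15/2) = r + 3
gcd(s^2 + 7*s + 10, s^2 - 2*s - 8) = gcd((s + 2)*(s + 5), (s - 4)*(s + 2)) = s + 2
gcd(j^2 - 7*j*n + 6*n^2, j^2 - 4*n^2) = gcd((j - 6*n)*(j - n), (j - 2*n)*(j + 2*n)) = 1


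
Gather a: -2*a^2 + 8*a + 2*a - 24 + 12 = -2*a^2 + 10*a - 12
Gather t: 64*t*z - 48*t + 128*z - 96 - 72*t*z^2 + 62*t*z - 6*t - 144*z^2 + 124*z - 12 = t*(-72*z^2 + 126*z - 54) - 144*z^2 + 252*z - 108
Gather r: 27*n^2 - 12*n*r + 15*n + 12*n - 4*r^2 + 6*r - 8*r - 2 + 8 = 27*n^2 + 27*n - 4*r^2 + r*(-12*n - 2) + 6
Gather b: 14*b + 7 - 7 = 14*b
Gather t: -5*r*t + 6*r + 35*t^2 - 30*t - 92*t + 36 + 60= 6*r + 35*t^2 + t*(-5*r - 122) + 96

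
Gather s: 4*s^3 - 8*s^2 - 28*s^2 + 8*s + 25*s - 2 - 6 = 4*s^3 - 36*s^2 + 33*s - 8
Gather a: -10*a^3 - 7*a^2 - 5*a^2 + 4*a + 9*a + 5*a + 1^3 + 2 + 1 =-10*a^3 - 12*a^2 + 18*a + 4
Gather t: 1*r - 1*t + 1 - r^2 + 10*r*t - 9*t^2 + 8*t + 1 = -r^2 + r - 9*t^2 + t*(10*r + 7) + 2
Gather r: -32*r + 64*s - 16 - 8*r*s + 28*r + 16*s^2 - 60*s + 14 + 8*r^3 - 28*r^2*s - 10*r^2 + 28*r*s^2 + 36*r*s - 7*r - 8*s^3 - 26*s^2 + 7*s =8*r^3 + r^2*(-28*s - 10) + r*(28*s^2 + 28*s - 11) - 8*s^3 - 10*s^2 + 11*s - 2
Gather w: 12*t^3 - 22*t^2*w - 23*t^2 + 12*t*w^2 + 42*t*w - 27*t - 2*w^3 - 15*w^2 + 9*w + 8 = 12*t^3 - 23*t^2 - 27*t - 2*w^3 + w^2*(12*t - 15) + w*(-22*t^2 + 42*t + 9) + 8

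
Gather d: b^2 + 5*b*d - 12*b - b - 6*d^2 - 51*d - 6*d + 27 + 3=b^2 - 13*b - 6*d^2 + d*(5*b - 57) + 30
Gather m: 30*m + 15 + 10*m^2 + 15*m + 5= 10*m^2 + 45*m + 20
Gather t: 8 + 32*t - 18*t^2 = -18*t^2 + 32*t + 8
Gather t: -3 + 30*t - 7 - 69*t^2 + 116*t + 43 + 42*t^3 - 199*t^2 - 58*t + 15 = 42*t^3 - 268*t^2 + 88*t + 48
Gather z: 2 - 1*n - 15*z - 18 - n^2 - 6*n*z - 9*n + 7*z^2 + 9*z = -n^2 - 10*n + 7*z^2 + z*(-6*n - 6) - 16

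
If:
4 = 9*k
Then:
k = 4/9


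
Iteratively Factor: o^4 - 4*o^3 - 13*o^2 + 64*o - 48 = (o + 4)*(o^3 - 8*o^2 + 19*o - 12) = (o - 1)*(o + 4)*(o^2 - 7*o + 12) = (o - 4)*(o - 1)*(o + 4)*(o - 3)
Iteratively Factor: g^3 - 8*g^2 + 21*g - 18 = (g - 2)*(g^2 - 6*g + 9) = (g - 3)*(g - 2)*(g - 3)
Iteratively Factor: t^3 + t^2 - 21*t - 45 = (t - 5)*(t^2 + 6*t + 9) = (t - 5)*(t + 3)*(t + 3)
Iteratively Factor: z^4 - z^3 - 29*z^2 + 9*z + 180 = (z - 3)*(z^3 + 2*z^2 - 23*z - 60) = (z - 3)*(z + 3)*(z^2 - z - 20) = (z - 5)*(z - 3)*(z + 3)*(z + 4)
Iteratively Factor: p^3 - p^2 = (p)*(p^2 - p) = p*(p - 1)*(p)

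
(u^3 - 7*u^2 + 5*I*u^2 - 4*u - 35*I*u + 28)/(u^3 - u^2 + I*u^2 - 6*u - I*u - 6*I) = (u^2 + u*(-7 + 4*I) - 28*I)/(u^2 - u - 6)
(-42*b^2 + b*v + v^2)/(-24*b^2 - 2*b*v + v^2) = (7*b + v)/(4*b + v)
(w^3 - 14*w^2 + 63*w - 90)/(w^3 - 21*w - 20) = (w^2 - 9*w + 18)/(w^2 + 5*w + 4)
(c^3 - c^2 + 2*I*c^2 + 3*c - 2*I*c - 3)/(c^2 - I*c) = c - 1 + 3*I - 3*I/c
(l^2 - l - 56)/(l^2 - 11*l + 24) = (l + 7)/(l - 3)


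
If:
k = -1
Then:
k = -1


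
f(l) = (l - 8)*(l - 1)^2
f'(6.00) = 5.00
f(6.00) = -50.00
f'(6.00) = 5.00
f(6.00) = -50.00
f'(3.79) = -15.71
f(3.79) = -32.77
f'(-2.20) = 75.52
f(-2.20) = -104.45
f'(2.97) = -15.94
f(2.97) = -19.52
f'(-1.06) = 41.57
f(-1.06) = -38.45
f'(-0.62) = 30.55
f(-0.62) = -22.62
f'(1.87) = -9.91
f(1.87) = -4.64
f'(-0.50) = 27.75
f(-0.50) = -19.12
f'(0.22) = 12.75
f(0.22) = -4.73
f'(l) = (l - 8)*(2*l - 2) + (l - 1)^2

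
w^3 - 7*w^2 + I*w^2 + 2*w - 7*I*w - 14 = (w - 7)*(w - I)*(w + 2*I)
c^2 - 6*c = c*(c - 6)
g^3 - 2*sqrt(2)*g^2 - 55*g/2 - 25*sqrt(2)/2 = (g - 5*sqrt(2))*(g + sqrt(2)/2)*(g + 5*sqrt(2)/2)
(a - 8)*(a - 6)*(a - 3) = a^3 - 17*a^2 + 90*a - 144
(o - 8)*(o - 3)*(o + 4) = o^3 - 7*o^2 - 20*o + 96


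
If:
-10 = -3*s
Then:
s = 10/3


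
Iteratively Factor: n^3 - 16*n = (n - 4)*(n^2 + 4*n) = (n - 4)*(n + 4)*(n)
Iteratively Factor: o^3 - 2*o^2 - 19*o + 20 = (o - 1)*(o^2 - o - 20) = (o - 5)*(o - 1)*(o + 4)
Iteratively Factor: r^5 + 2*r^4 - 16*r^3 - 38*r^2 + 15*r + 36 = (r + 3)*(r^4 - r^3 - 13*r^2 + r + 12) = (r + 3)^2*(r^3 - 4*r^2 - r + 4) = (r - 1)*(r + 3)^2*(r^2 - 3*r - 4) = (r - 4)*(r - 1)*(r + 3)^2*(r + 1)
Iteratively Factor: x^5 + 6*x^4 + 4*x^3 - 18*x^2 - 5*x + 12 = (x + 1)*(x^4 + 5*x^3 - x^2 - 17*x + 12) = (x - 1)*(x + 1)*(x^3 + 6*x^2 + 5*x - 12) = (x - 1)*(x + 1)*(x + 4)*(x^2 + 2*x - 3) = (x - 1)^2*(x + 1)*(x + 4)*(x + 3)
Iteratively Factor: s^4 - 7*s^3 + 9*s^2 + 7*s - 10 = (s - 2)*(s^3 - 5*s^2 - s + 5) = (s - 5)*(s - 2)*(s^2 - 1) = (s - 5)*(s - 2)*(s - 1)*(s + 1)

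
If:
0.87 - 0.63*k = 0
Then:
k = 1.38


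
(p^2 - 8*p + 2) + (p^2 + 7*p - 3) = 2*p^2 - p - 1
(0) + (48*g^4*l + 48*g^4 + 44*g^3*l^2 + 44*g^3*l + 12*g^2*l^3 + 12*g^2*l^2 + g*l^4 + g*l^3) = 48*g^4*l + 48*g^4 + 44*g^3*l^2 + 44*g^3*l + 12*g^2*l^3 + 12*g^2*l^2 + g*l^4 + g*l^3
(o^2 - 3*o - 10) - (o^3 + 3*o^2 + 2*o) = -o^3 - 2*o^2 - 5*o - 10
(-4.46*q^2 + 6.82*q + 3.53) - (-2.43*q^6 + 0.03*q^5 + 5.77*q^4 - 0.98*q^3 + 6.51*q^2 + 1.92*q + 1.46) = 2.43*q^6 - 0.03*q^5 - 5.77*q^4 + 0.98*q^3 - 10.97*q^2 + 4.9*q + 2.07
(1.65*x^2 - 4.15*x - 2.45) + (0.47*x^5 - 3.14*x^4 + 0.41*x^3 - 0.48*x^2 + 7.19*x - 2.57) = 0.47*x^5 - 3.14*x^4 + 0.41*x^3 + 1.17*x^2 + 3.04*x - 5.02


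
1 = 1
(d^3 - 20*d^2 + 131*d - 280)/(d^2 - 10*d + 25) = (d^2 - 15*d + 56)/(d - 5)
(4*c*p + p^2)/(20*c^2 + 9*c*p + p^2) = p/(5*c + p)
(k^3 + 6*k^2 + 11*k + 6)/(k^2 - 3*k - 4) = (k^2 + 5*k + 6)/(k - 4)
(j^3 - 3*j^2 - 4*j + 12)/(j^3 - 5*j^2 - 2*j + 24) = (j - 2)/(j - 4)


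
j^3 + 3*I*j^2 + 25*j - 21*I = (j - 3*I)*(j - I)*(j + 7*I)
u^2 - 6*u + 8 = (u - 4)*(u - 2)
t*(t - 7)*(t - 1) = t^3 - 8*t^2 + 7*t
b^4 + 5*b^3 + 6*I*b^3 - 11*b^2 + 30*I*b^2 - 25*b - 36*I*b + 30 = (b + 6)*(b + 5*I)*(-I*b + 1)*(I*b - I)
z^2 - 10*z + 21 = (z - 7)*(z - 3)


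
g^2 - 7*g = g*(g - 7)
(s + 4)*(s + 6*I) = s^2 + 4*s + 6*I*s + 24*I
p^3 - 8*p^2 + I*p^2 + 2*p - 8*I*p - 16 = (p - 8)*(p - I)*(p + 2*I)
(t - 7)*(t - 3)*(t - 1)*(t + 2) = t^4 - 9*t^3 + 9*t^2 + 41*t - 42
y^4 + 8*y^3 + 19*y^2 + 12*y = y*(y + 1)*(y + 3)*(y + 4)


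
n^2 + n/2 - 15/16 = (n - 3/4)*(n + 5/4)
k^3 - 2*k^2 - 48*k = k*(k - 8)*(k + 6)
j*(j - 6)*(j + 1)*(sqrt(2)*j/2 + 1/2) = sqrt(2)*j^4/2 - 5*sqrt(2)*j^3/2 + j^3/2 - 3*sqrt(2)*j^2 - 5*j^2/2 - 3*j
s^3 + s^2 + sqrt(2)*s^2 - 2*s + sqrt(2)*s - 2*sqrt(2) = (s - 1)*(s + 2)*(s + sqrt(2))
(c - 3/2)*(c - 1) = c^2 - 5*c/2 + 3/2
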